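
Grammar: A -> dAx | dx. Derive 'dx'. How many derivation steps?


Derivation: A => dx
Steps: 1


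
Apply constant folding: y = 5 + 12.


5 + 12 = 17 at compile time
Optimized: y = 17


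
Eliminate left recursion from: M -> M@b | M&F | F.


Left-recursive alternatives: M@b, M&F; non-recursive: F
Introduce M': M -> FM', M' -> @bM' | &FM' | ε


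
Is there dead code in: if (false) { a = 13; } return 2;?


condition is constant false, so the whole block is unreachable
Dead: 'if (false) { a = 13; }'


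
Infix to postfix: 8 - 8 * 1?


* has higher precedence, evaluate 8*1 first
Postfix: 8 8 1 * -


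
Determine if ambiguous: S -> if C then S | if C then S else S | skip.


dangling else: 'if C then if C then skip else skip' parses two ways
Ambiguous


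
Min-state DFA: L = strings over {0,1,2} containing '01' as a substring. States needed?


KMP-style automaton: 2 progress states + 1 absorbing accept = 3
Minimal DFA: 3 states


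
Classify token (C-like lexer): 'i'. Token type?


Pattern: letter/underscore followed by alphanumerics, not a keyword
Type: IDENTIFIER


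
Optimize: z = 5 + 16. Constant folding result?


5 + 16 = 21 at compile time
Optimized: z = 21


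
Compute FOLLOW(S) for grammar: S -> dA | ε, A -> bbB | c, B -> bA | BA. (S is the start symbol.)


$ ∈ FOLLOW(S). For each A -> αBβ: add FIRST(β)\{ε} to FOLLOW(B); if β nullable, add FOLLOW(A).
FOLLOW(S) = {$}


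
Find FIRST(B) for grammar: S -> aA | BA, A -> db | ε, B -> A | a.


Per alternative of B: FIRST(A) = {d, ε}; FIRST(a) = {a}
FIRST(B) = {a, d, ε}


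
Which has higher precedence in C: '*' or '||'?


'*' is multiplicative (level 10); '||' is logical OR (level 1)
Higher level binds tighter
'*' has higher precedence than '||'


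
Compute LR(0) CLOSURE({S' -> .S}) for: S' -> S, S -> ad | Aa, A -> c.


Start: S' -> .S
For each item with dot before a nonterminal B, add B -> .γ for every B-production
Closure: [S' -> .S, S -> .ad, S -> .Aa, A -> .c]


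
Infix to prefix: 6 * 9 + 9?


left-to-right (same/higher precedence on left): tree is (+ (* 6 9) 9)
Prefix: + * 6 9 9


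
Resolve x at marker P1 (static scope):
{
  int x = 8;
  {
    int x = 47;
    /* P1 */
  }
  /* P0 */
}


x declared in the same block as P1
x = 47


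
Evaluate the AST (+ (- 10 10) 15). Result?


Evaluate inner: (- 10 10) = 0
Evaluate root: (+ 0 15) = 15
Result: 15


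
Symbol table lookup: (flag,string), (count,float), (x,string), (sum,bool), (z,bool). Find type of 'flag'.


Lookup 'flag' → type string


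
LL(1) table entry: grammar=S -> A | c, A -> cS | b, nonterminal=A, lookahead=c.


For [A, c]: 'c' ∈ FIRST(cS)
Entry: A -> cS


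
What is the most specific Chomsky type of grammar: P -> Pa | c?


Left-linear: every RHS is a terminal or one nonterminal followed by a terminal
Classification: Type 3 (Regular)


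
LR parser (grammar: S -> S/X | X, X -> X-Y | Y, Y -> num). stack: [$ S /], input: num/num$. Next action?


no handle ('S/' is not any RHS); shift 'num'
Action: shift


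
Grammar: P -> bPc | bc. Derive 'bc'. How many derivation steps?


Derivation: P => bc
Steps: 1


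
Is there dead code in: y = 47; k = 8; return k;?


y is assigned but never read
Dead: 'y = 47'


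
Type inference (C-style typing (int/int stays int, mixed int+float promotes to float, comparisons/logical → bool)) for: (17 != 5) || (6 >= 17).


Operand types: bool || bool
Rule: logical operators take bool operands and yield bool
Result type: bool


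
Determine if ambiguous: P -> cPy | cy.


balanced c^n…y^n: each string has a unique parse
Unambiguous


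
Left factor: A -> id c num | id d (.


Common prefix: 'id'
Factored: A -> id A', A' -> c num | d (


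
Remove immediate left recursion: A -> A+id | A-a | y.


Left-recursive alternatives: A+id, A-a; non-recursive: y
Introduce A': A -> yA', A' -> +idA' | -aA' | ε


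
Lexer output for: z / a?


Scan left to right, longest-match per lexeme
Tokens: ID(z), OP(/), ID(a)


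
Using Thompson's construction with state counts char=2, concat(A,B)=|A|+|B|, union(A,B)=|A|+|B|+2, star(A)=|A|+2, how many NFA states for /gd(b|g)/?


Syntax tree has 4 char leaf(s), 1 union(s), 0 star(s)
chars contribute 4×2 = 8; each union adds +2; each star adds +2
Total: 8 + 2 + 0 = 10 states


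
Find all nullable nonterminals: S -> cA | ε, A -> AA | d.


A nonterminal is nullable iff some alternative derives ε (directly, or every symbol in it is nullable)
Nullable: {S}


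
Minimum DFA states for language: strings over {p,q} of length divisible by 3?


Track length mod 3: states 0..2, accept at 0
Minimal DFA: 3 states


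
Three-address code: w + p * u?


Break into single-operator statements:
t1 = p * u
t2 = w + t1


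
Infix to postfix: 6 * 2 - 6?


Left to right (same or higher precedence on left)
Postfix: 6 2 * 6 -


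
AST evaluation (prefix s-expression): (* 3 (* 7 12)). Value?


Evaluate inner: (* 7 12) = 84
Evaluate root: (* 3 84) = 252
Result: 252


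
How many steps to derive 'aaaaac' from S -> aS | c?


Derivation: S => aS => aaS => aaaS => aaaaS => aaaaaS => aaaaac
Steps: 6


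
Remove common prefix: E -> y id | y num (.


Common prefix: 'y'
Factored: E -> y E', E' -> id | num (


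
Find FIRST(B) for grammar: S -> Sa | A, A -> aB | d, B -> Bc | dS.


Per alternative of B: FIRST(Bc) = {d}; FIRST(dS) = {d}
FIRST(B) = {d}


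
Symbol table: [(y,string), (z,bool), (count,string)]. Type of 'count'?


Lookup 'count' → type string


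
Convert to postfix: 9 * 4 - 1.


Left to right (same or higher precedence on left)
Postfix: 9 4 * 1 -


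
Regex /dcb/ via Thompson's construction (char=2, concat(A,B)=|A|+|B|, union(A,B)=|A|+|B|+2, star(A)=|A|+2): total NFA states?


Syntax tree has 3 char leaf(s), 0 union(s), 0 star(s)
chars contribute 3×2 = 6; each union adds +2; each star adds +2
Total: 6 + 0 + 0 = 6 states


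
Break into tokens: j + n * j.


Scan left to right, longest-match per lexeme
Tokens: ID(j), OP(+), ID(n), OP(*), ID(j)


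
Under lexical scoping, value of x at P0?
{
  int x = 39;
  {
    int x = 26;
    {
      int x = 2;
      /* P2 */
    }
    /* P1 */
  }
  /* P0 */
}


x declared in the same block as P0
x = 39


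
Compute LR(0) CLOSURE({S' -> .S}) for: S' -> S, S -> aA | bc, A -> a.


Start: S' -> .S
For each item with dot before a nonterminal B, add B -> .γ for every B-production
Closure: [S' -> .S, S -> .aA, S -> .bc]


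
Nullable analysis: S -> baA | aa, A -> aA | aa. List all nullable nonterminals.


A nonterminal is nullable iff some alternative derives ε (directly, or every symbol in it is nullable)
Nullable: {}


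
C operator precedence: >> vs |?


'>>' is shift (level 8); '|' is bitwise OR (level 3)
Higher level binds tighter
'>>' has higher precedence than '|'


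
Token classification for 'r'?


Pattern: letter/underscore followed by alphanumerics, not a keyword
Type: IDENTIFIER


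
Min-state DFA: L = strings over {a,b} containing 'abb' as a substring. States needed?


KMP-style automaton: 3 progress states + 1 absorbing accept = 4
Minimal DFA: 4 states


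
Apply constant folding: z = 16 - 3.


16 - 3 = 13 at compile time
Optimized: z = 13


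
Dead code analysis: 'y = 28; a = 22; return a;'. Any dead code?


y is assigned but never read
Dead: 'y = 28'


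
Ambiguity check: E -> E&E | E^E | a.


'a&a^a' has two parse trees (no precedence encoded between & and ^)
Ambiguous


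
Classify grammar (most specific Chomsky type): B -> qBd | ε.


Single nonterminal LHS, but q^n d^n is not regular
Classification: Type 2 (Context-Free)


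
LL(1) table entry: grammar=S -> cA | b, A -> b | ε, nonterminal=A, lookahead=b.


For [A, b]: 'b' ∈ FIRST(b)
Entry: A -> b


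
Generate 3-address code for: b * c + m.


Break into single-operator statements:
t1 = b * c
t2 = t1 + m


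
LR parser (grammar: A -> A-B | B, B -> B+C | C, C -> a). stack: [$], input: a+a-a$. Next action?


no handle on stack; shift 'a'
Action: shift


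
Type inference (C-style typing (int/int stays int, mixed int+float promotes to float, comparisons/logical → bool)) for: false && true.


Operand types: bool && bool
Rule: logical operators take bool operands and yield bool
Result type: bool


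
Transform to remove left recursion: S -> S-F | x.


Left-recursive alternatives: S-F; non-recursive: x
Introduce S': S -> xS', S' -> -FS' | ε


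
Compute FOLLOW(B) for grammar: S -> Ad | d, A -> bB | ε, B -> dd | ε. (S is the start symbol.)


$ ∈ FOLLOW(S). For each A -> αBβ: add FIRST(β)\{ε} to FOLLOW(B); if β nullable, add FOLLOW(A).
FOLLOW(B) = {d}


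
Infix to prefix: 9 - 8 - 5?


left-to-right (same/higher precedence on left): tree is (- (- 9 8) 5)
Prefix: - - 9 8 5


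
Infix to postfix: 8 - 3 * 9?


* has higher precedence, evaluate 3*9 first
Postfix: 8 3 9 * -


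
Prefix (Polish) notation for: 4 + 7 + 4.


left-to-right (same/higher precedence on left): tree is (+ (+ 4 7) 4)
Prefix: + + 4 7 4


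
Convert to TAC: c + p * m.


Break into single-operator statements:
t1 = p * m
t2 = c + t1


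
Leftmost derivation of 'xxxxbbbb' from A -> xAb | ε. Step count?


Derivation: A => xAb => xxAbb => xxxAbbb => xxxxAbbbb => xxxxbbbb
Steps: 5


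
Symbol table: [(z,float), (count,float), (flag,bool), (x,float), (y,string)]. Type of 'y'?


Lookup 'y' → type string


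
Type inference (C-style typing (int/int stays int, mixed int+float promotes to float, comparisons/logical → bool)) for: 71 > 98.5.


Operand types: int > float
Rule: comparison yields bool
Result type: bool


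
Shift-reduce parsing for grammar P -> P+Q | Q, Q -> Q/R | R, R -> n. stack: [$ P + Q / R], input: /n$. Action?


handle 'Q/R' on top
Action: reduce (Q -> Q/R)


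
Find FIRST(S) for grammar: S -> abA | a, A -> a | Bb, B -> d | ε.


Per alternative of S: FIRST(abA) = {a}; FIRST(a) = {a}
FIRST(S) = {a}


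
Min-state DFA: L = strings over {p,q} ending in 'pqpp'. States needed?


Track the longest suffix of input matching a prefix of 'pqpp': 5 classes (prefixes of length 0..4)
Minimal DFA: 5 states


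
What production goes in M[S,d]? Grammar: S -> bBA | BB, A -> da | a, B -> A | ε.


For [S, d]: 'd' ∈ FIRST(BB)
Entry: S -> BB


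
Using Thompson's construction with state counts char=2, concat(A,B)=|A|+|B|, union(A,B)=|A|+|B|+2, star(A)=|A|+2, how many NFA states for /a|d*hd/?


Syntax tree has 4 char leaf(s), 1 union(s), 1 star(s)
chars contribute 4×2 = 8; each union adds +2; each star adds +2
Total: 8 + 2 + 2 = 12 states


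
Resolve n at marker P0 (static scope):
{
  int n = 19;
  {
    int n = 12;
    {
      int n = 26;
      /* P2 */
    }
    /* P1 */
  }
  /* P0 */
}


n declared in the same block as P0
n = 19


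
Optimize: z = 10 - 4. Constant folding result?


10 - 4 = 6 at compile time
Optimized: z = 6


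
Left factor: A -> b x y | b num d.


Common prefix: 'b'
Factored: A -> b A', A' -> x y | num d


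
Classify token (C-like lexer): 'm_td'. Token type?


Pattern: letter/underscore followed by alphanumerics, not a keyword
Type: IDENTIFIER


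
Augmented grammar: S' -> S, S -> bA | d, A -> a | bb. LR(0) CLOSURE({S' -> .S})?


Start: S' -> .S
For each item with dot before a nonterminal B, add B -> .γ for every B-production
Closure: [S' -> .S, S -> .bA, S -> .d]


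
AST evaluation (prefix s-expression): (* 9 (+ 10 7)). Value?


Evaluate inner: (+ 10 7) = 17
Evaluate root: (* 9 17) = 153
Result: 153


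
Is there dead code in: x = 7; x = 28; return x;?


first assignment to x is overwritten before any read
Dead: 'x = 7'


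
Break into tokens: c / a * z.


Scan left to right, longest-match per lexeme
Tokens: ID(c), OP(/), ID(a), OP(*), ID(z)


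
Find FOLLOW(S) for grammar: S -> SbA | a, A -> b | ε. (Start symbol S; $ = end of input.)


$ ∈ FOLLOW(S). For each A -> αBβ: add FIRST(β)\{ε} to FOLLOW(B); if β nullable, add FOLLOW(A).
FOLLOW(S) = {$, b}


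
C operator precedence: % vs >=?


'%' is multiplicative (level 10); '>=' is relational (level 7)
Higher level binds tighter
'%' has higher precedence than '>='


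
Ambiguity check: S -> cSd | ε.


balanced c^n…d^n: each string has a unique parse
Unambiguous


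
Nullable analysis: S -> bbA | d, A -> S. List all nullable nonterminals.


A nonterminal is nullable iff some alternative derives ε (directly, or every symbol in it is nullable)
Nullable: {}


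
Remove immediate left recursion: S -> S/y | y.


Left-recursive alternatives: S/y; non-recursive: y
Introduce S': S -> yS', S' -> /yS' | ε


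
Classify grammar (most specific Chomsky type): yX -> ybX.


LHS has context (more than one symbol) and |LHS| ≤ |RHS|
Classification: Type 1 (Context-Sensitive)


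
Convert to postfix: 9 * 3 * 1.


Left to right (same or higher precedence on left)
Postfix: 9 3 * 1 *


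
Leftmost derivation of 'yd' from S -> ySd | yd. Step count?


Derivation: S => yd
Steps: 1


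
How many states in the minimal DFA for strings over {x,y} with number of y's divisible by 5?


Track (count of y) mod 5: states 0..4, accept at 0
Minimal DFA: 5 states


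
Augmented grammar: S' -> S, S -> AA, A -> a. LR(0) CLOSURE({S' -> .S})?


Start: S' -> .S
For each item with dot before a nonterminal B, add B -> .γ for every B-production
Closure: [S' -> .S, S -> .AA, A -> .a]


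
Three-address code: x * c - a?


Break into single-operator statements:
t1 = x * c
t2 = t1 - a


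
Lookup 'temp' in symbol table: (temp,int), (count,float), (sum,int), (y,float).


Lookup 'temp' → type int


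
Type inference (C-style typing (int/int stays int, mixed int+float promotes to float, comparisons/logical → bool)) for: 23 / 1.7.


Operand types: int / float
Rule: mixed int/float promotes to float; int/int stays int
Result type: float


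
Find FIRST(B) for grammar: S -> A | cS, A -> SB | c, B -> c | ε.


Per alternative of B: FIRST(c) = {c}; FIRST(ε) = {ε}
FIRST(B) = {c, ε}


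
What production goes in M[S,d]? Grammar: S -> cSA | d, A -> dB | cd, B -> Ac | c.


For [S, d]: 'd' ∈ FIRST(d)
Entry: S -> d


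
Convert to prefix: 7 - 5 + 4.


left-to-right (same/higher precedence on left): tree is (+ (- 7 5) 4)
Prefix: + - 7 5 4


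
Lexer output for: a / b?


Scan left to right, longest-match per lexeme
Tokens: ID(a), OP(/), ID(b)


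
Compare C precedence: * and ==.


'*' is multiplicative (level 10); '==' is equality (level 6)
Higher level binds tighter
'*' has higher precedence than '=='


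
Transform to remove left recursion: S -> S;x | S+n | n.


Left-recursive alternatives: S;x, S+n; non-recursive: n
Introduce S': S -> nS', S' -> ;xS' | +nS' | ε


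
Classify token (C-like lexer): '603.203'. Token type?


Pattern: digits with a decimal point
Type: FLOAT_LITERAL


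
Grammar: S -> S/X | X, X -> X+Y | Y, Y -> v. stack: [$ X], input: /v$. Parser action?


lookahead ∉ {+} so X won't extend; reduce S -> X
Action: reduce (S -> X)


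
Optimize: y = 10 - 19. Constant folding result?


10 - 19 = -9 at compile time
Optimized: y = -9


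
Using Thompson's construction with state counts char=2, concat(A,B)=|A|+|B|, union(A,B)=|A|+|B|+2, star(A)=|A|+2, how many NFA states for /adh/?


Syntax tree has 3 char leaf(s), 0 union(s), 0 star(s)
chars contribute 3×2 = 6; each union adds +2; each star adds +2
Total: 6 + 0 + 0 = 6 states


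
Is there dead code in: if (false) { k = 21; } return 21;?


condition is constant false, so the whole block is unreachable
Dead: 'if (false) { k = 21; }'


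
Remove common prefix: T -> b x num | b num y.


Common prefix: 'b'
Factored: T -> b T', T' -> x num | num y


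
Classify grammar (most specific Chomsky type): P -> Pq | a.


Left-linear: every RHS is a terminal or one nonterminal followed by a terminal
Classification: Type 3 (Regular)


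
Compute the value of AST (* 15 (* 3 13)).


Evaluate inner: (* 3 13) = 39
Evaluate root: (* 15 39) = 585
Result: 585


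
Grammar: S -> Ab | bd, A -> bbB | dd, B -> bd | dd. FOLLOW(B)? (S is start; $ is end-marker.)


$ ∈ FOLLOW(S). For each A -> αBβ: add FIRST(β)\{ε} to FOLLOW(B); if β nullable, add FOLLOW(A).
FOLLOW(B) = {b}


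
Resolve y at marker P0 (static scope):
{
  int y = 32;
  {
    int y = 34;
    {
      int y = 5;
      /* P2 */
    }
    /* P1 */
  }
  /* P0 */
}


y declared in the same block as P0
y = 32


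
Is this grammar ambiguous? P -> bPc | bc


balanced b^n…c^n: each string has a unique parse
Unambiguous


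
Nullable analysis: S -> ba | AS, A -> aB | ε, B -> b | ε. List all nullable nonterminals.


A nonterminal is nullable iff some alternative derives ε (directly, or every symbol in it is nullable)
Nullable: {A, B}


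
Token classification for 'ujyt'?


Pattern: letter/underscore followed by alphanumerics, not a keyword
Type: IDENTIFIER


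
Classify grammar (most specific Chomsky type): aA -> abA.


LHS has context (more than one symbol) and |LHS| ≤ |RHS|
Classification: Type 1 (Context-Sensitive)


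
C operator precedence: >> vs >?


'>>' is shift (level 8); '>' is relational (level 7)
Higher level binds tighter
'>>' has higher precedence than '>'


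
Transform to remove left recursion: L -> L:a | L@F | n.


Left-recursive alternatives: L:a, L@F; non-recursive: n
Introduce L': L -> nL', L' -> :aL' | @FL' | ε


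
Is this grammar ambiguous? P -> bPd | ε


balanced b^n…d^n: each string has a unique parse
Unambiguous


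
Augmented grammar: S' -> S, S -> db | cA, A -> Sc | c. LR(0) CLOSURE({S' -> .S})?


Start: S' -> .S
For each item with dot before a nonterminal B, add B -> .γ for every B-production
Closure: [S' -> .S, S -> .db, S -> .cA]


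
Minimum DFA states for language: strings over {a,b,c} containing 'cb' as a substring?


KMP-style automaton: 2 progress states + 1 absorbing accept = 3
Minimal DFA: 3 states


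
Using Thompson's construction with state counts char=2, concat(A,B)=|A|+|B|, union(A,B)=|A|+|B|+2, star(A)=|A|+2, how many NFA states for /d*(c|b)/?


Syntax tree has 3 char leaf(s), 1 union(s), 1 star(s)
chars contribute 3×2 = 6; each union adds +2; each star adds +2
Total: 6 + 2 + 2 = 10 states


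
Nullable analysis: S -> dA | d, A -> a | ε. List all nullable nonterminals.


A nonterminal is nullable iff some alternative derives ε (directly, or every symbol in it is nullable)
Nullable: {A}


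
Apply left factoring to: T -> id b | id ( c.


Common prefix: 'id'
Factored: T -> id T', T' -> b | ( c


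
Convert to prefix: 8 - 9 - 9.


left-to-right (same/higher precedence on left): tree is (- (- 8 9) 9)
Prefix: - - 8 9 9


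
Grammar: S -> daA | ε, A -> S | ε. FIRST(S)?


Per alternative of S: FIRST(daA) = {d}; FIRST(ε) = {ε}
FIRST(S) = {d, ε}


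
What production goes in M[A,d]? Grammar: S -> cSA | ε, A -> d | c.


For [A, d]: 'd' ∈ FIRST(d)
Entry: A -> d


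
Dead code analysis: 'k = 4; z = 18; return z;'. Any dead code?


k is assigned but never read
Dead: 'k = 4'


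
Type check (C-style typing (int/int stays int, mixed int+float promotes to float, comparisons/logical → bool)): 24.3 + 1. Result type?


Operand types: float + int
Rule: mixed int/float promotes to float; int/int stays int
Result type: float


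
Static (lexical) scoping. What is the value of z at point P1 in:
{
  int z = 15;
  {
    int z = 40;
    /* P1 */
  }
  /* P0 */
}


z declared in the same block as P1
z = 40


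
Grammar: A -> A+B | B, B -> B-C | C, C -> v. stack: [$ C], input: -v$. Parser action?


'C' (not preceded by B-) is the handle for B -> C
Action: reduce (B -> C)


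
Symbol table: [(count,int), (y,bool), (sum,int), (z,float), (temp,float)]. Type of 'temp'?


Lookup 'temp' → type float


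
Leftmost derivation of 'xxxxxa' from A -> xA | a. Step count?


Derivation: A => xA => xxA => xxxA => xxxxA => xxxxxA => xxxxxa
Steps: 6


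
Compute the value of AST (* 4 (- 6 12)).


Evaluate inner: (- 6 12) = -6
Evaluate root: (* 4 -6) = -24
Result: -24


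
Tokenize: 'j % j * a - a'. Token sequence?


Scan left to right, longest-match per lexeme
Tokens: ID(j), OP(%), ID(j), OP(*), ID(a), OP(-), ID(a)


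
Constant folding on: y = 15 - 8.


15 - 8 = 7 at compile time
Optimized: y = 7


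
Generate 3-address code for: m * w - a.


Break into single-operator statements:
t1 = m * w
t2 = t1 - a


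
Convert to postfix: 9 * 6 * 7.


Left to right (same or higher precedence on left)
Postfix: 9 6 * 7 *


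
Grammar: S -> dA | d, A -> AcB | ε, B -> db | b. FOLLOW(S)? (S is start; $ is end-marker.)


$ ∈ FOLLOW(S). For each A -> αBβ: add FIRST(β)\{ε} to FOLLOW(B); if β nullable, add FOLLOW(A).
FOLLOW(S) = {$}


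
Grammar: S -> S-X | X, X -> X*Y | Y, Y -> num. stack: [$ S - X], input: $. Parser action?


handle 'S-X' on top; lookahead ∈ FOLLOW(S) = {-, $}
Action: reduce (S -> S-X)


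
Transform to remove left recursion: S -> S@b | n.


Left-recursive alternatives: S@b; non-recursive: n
Introduce S': S -> nS', S' -> @bS' | ε


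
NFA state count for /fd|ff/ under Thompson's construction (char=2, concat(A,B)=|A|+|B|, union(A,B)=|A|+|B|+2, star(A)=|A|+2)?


Syntax tree has 4 char leaf(s), 1 union(s), 0 star(s)
chars contribute 4×2 = 8; each union adds +2; each star adds +2
Total: 8 + 2 + 0 = 10 states


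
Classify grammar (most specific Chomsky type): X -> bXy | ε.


Single nonterminal LHS, but b^n y^n is not regular
Classification: Type 2 (Context-Free)


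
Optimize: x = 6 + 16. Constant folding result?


6 + 16 = 22 at compile time
Optimized: x = 22


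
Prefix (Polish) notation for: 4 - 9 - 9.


left-to-right (same/higher precedence on left): tree is (- (- 4 9) 9)
Prefix: - - 4 9 9


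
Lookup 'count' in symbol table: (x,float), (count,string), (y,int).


Lookup 'count' → type string


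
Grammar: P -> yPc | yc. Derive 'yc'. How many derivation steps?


Derivation: P => yc
Steps: 1


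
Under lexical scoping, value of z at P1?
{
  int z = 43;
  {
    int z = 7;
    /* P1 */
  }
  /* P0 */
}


z declared in the same block as P1
z = 7


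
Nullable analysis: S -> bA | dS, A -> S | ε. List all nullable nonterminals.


A nonterminal is nullable iff some alternative derives ε (directly, or every symbol in it is nullable)
Nullable: {A}


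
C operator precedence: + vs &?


'+' is additive (level 9); '&' is bitwise AND (level 5)
Higher level binds tighter
'+' has higher precedence than '&'


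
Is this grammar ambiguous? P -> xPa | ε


balanced x^n…a^n: each string has a unique parse
Unambiguous


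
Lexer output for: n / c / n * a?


Scan left to right, longest-match per lexeme
Tokens: ID(n), OP(/), ID(c), OP(/), ID(n), OP(*), ID(a)


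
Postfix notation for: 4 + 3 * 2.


* has higher precedence, evaluate 3*2 first
Postfix: 4 3 2 * +


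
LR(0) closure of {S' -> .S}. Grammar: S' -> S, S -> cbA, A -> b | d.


Start: S' -> .S
For each item with dot before a nonterminal B, add B -> .γ for every B-production
Closure: [S' -> .S, S -> .cbA]


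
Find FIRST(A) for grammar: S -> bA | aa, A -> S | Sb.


Per alternative of A: FIRST(S) = {a, b}; FIRST(Sb) = {a, b}
FIRST(A) = {a, b}


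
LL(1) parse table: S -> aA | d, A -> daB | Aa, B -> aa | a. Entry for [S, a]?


For [S, a]: 'a' ∈ FIRST(aA)
Entry: S -> aA


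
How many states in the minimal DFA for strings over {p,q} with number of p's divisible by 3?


Track (count of p) mod 3: states 0..2, accept at 0
Minimal DFA: 3 states


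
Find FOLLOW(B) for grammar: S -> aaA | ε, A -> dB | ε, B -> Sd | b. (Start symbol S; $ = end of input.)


$ ∈ FOLLOW(S). For each A -> αBβ: add FIRST(β)\{ε} to FOLLOW(B); if β nullable, add FOLLOW(A).
FOLLOW(B) = {$, d}


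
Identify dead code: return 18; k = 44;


statement follows a return and is unreachable
Dead: 'k = 44'


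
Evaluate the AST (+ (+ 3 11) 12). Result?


Evaluate inner: (+ 3 11) = 14
Evaluate root: (+ 14 12) = 26
Result: 26


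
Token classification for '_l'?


Pattern: letter/underscore followed by alphanumerics, not a keyword
Type: IDENTIFIER


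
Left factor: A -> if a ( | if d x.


Common prefix: 'if'
Factored: A -> if A', A' -> a ( | d x


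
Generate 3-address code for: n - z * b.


Break into single-operator statements:
t1 = z * b
t2 = n - t1


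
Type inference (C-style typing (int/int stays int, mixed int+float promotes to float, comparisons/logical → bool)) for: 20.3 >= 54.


Operand types: float >= int
Rule: comparison yields bool
Result type: bool


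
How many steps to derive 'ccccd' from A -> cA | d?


Derivation: A => cA => ccA => cccA => ccccA => ccccd
Steps: 5


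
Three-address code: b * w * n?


Break into single-operator statements:
t1 = b * w
t2 = t1 * n


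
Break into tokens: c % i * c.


Scan left to right, longest-match per lexeme
Tokens: ID(c), OP(%), ID(i), OP(*), ID(c)


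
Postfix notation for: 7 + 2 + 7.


Left to right (same or higher precedence on left)
Postfix: 7 2 + 7 +


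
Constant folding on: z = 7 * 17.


7 * 17 = 119 at compile time
Optimized: z = 119


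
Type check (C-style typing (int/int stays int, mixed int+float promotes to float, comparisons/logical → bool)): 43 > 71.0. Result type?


Operand types: int > float
Rule: comparison yields bool
Result type: bool


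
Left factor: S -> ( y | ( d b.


Common prefix: '('
Factored: S -> ( S', S' -> y | d b


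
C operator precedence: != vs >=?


'>=' is relational (level 7); '!=' is equality (level 6)
Higher level binds tighter
'>=' has higher precedence than '!='


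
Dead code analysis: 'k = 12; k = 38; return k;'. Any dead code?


first assignment to k is overwritten before any read
Dead: 'k = 12'


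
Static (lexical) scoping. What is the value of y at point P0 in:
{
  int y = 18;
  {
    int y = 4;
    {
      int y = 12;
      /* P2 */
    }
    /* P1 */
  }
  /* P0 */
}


y declared in the same block as P0
y = 18


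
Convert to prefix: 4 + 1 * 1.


'*' binds tighter: tree is (+ 4 (* 1 1))
Prefix: + 4 * 1 1


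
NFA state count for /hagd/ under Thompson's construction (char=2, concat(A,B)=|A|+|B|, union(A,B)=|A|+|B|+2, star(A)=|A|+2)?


Syntax tree has 4 char leaf(s), 0 union(s), 0 star(s)
chars contribute 4×2 = 8; each union adds +2; each star adds +2
Total: 8 + 0 + 0 = 8 states


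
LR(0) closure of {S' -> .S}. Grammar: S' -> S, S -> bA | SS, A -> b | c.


Start: S' -> .S
For each item with dot before a nonterminal B, add B -> .γ for every B-production
Closure: [S' -> .S, S -> .bA, S -> .SS]


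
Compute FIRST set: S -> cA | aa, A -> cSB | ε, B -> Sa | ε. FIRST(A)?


Per alternative of A: FIRST(cSB) = {c}; FIRST(ε) = {ε}
FIRST(A) = {c, ε}


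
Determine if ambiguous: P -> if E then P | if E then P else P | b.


dangling else: 'if E then if E then b else b' parses two ways
Ambiguous


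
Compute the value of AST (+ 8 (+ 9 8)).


Evaluate inner: (+ 9 8) = 17
Evaluate root: (+ 8 17) = 25
Result: 25


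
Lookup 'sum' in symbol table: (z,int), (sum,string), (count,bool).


Lookup 'sum' → type string


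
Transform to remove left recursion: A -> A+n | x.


Left-recursive alternatives: A+n; non-recursive: x
Introduce A': A -> xA', A' -> +nA' | ε


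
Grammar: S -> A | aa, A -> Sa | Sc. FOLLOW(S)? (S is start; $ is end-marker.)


$ ∈ FOLLOW(S). For each A -> αBβ: add FIRST(β)\{ε} to FOLLOW(B); if β nullable, add FOLLOW(A).
FOLLOW(S) = {$, a, c}


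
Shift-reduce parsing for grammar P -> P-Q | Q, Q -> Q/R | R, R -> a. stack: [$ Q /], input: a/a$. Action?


no handle; shift 'a'
Action: shift


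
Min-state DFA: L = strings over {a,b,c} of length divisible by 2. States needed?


Track length mod 2: states 0..1, accept at 0
Minimal DFA: 2 states


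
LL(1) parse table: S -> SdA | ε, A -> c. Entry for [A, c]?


For [A, c]: 'c' ∈ FIRST(c)
Entry: A -> c


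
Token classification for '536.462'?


Pattern: digits with a decimal point
Type: FLOAT_LITERAL


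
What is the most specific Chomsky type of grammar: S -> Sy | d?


Left-linear: every RHS is a terminal or one nonterminal followed by a terminal
Classification: Type 3 (Regular)


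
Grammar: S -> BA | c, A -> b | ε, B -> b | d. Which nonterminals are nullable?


A nonterminal is nullable iff some alternative derives ε (directly, or every symbol in it is nullable)
Nullable: {A}


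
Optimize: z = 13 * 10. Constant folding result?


13 * 10 = 130 at compile time
Optimized: z = 130


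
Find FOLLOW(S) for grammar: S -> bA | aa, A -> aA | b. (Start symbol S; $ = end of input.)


$ ∈ FOLLOW(S). For each A -> αBβ: add FIRST(β)\{ε} to FOLLOW(B); if β nullable, add FOLLOW(A).
FOLLOW(S) = {$}


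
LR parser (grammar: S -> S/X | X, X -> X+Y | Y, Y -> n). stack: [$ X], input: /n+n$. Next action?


lookahead ∉ {+} so X won't extend; reduce S -> X
Action: reduce (S -> X)


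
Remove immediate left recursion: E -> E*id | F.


Left-recursive alternatives: E*id; non-recursive: F
Introduce E': E -> FE', E' -> *idE' | ε


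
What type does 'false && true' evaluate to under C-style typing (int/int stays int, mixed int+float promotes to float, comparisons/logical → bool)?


Operand types: bool && bool
Rule: logical operators take bool operands and yield bool
Result type: bool


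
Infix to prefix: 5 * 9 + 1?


left-to-right (same/higher precedence on left): tree is (+ (* 5 9) 1)
Prefix: + * 5 9 1


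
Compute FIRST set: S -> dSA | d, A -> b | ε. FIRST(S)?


Per alternative of S: FIRST(dSA) = {d}; FIRST(d) = {d}
FIRST(S) = {d}


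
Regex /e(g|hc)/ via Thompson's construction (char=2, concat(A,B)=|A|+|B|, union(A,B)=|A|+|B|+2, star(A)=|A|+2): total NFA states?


Syntax tree has 4 char leaf(s), 1 union(s), 0 star(s)
chars contribute 4×2 = 8; each union adds +2; each star adds +2
Total: 8 + 2 + 0 = 10 states


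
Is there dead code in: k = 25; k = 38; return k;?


first assignment to k is overwritten before any read
Dead: 'k = 25'


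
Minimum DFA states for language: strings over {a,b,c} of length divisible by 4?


Track length mod 4: states 0..3, accept at 0
Minimal DFA: 4 states


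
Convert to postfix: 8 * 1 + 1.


Left to right (same or higher precedence on left)
Postfix: 8 1 * 1 +


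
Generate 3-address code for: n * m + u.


Break into single-operator statements:
t1 = n * m
t2 = t1 + u


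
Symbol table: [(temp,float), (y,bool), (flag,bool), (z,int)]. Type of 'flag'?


Lookup 'flag' → type bool


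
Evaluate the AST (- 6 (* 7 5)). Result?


Evaluate inner: (* 7 5) = 35
Evaluate root: (- 6 35) = -29
Result: -29


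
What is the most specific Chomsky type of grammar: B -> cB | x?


Right-linear: every RHS is a terminal or a terminal followed by one nonterminal
Classification: Type 3 (Regular)


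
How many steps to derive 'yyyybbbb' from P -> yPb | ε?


Derivation: P => yPb => yyPbb => yyyPbbb => yyyyPbbbb => yyyybbbb
Steps: 5


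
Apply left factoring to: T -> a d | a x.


Common prefix: 'a'
Factored: T -> a T', T' -> d | x


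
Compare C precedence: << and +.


'+' is additive (level 9); '<<' is shift (level 8)
Higher level binds tighter
'+' has higher precedence than '<<'


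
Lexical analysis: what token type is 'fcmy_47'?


Pattern: letter/underscore followed by alphanumerics, not a keyword
Type: IDENTIFIER


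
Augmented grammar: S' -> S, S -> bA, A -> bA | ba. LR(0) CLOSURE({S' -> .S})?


Start: S' -> .S
For each item with dot before a nonterminal B, add B -> .γ for every B-production
Closure: [S' -> .S, S -> .bA]


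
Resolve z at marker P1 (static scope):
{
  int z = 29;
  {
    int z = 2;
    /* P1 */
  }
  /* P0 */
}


z declared in the same block as P1
z = 2


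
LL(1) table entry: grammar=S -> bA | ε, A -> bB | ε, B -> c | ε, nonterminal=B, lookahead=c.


For [B, c]: 'c' ∈ FIRST(c)
Entry: B -> c


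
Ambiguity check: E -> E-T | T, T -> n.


precedence layered via separate nonterminal T: deterministic
Unambiguous


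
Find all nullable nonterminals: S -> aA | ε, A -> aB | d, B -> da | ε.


A nonterminal is nullable iff some alternative derives ε (directly, or every symbol in it is nullable)
Nullable: {B, S}


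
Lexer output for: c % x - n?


Scan left to right, longest-match per lexeme
Tokens: ID(c), OP(%), ID(x), OP(-), ID(n)


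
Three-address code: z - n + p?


Break into single-operator statements:
t1 = z - n
t2 = t1 + p


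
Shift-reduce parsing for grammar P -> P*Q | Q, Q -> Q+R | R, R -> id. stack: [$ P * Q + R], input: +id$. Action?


handle 'Q+R' on top
Action: reduce (Q -> Q+R)


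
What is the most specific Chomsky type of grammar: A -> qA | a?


Right-linear: every RHS is a terminal or a terminal followed by one nonterminal
Classification: Type 3 (Regular)


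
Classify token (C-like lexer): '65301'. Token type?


Pattern: digits only
Type: INTEGER_LITERAL


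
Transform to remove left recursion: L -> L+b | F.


Left-recursive alternatives: L+b; non-recursive: F
Introduce L': L -> FL', L' -> +bL' | ε


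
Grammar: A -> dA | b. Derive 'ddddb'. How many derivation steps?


Derivation: A => dA => ddA => dddA => ddddA => ddddb
Steps: 5


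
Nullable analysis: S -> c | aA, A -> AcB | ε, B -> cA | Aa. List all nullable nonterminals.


A nonterminal is nullable iff some alternative derives ε (directly, or every symbol in it is nullable)
Nullable: {A}


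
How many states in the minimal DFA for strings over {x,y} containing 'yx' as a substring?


KMP-style automaton: 2 progress states + 1 absorbing accept = 3
Minimal DFA: 3 states


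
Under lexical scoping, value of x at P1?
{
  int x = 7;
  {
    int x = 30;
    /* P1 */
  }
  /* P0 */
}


x declared in the same block as P1
x = 30


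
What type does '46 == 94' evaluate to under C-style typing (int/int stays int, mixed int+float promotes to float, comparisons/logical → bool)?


Operand types: int == int
Rule: comparison yields bool
Result type: bool


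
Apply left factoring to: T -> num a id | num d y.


Common prefix: 'num'
Factored: T -> num T', T' -> a id | d y


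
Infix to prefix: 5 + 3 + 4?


left-to-right (same/higher precedence on left): tree is (+ (+ 5 3) 4)
Prefix: + + 5 3 4


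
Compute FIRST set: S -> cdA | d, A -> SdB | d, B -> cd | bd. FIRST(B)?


Per alternative of B: FIRST(cd) = {c}; FIRST(bd) = {b}
FIRST(B) = {b, c}


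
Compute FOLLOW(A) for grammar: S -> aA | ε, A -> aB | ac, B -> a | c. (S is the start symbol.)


$ ∈ FOLLOW(S). For each A -> αBβ: add FIRST(β)\{ε} to FOLLOW(B); if β nullable, add FOLLOW(A).
FOLLOW(A) = {$}


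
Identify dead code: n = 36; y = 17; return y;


n is assigned but never read
Dead: 'n = 36'


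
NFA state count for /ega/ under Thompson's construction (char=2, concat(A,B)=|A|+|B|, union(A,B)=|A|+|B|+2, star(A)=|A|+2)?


Syntax tree has 3 char leaf(s), 0 union(s), 0 star(s)
chars contribute 3×2 = 6; each union adds +2; each star adds +2
Total: 6 + 0 + 0 = 6 states


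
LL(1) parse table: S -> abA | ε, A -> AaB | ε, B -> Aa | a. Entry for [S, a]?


For [S, a]: 'a' ∈ FIRST(abA)
Entry: S -> abA


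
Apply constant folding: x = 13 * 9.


13 * 9 = 117 at compile time
Optimized: x = 117


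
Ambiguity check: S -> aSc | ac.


balanced a^n…c^n: each string has a unique parse
Unambiguous


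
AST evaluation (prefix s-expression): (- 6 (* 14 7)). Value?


Evaluate inner: (* 14 7) = 98
Evaluate root: (- 6 98) = -92
Result: -92


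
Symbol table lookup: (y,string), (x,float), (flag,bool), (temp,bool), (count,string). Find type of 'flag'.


Lookup 'flag' → type bool


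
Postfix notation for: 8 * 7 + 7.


Left to right (same or higher precedence on left)
Postfix: 8 7 * 7 +


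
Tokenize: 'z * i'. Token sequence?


Scan left to right, longest-match per lexeme
Tokens: ID(z), OP(*), ID(i)


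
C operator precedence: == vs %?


'%' is multiplicative (level 10); '==' is equality (level 6)
Higher level binds tighter
'%' has higher precedence than '=='


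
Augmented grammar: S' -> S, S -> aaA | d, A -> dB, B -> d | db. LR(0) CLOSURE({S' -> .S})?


Start: S' -> .S
For each item with dot before a nonterminal B, add B -> .γ for every B-production
Closure: [S' -> .S, S -> .aaA, S -> .d]


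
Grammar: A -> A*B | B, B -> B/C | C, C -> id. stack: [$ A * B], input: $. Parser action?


handle 'A*B' on top; lookahead ∈ FOLLOW(A) = {*, $}
Action: reduce (A -> A*B)


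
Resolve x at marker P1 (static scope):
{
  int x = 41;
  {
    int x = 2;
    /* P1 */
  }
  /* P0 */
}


x declared in the same block as P1
x = 2


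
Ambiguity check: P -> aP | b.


right-linear, alternatives start with distinct terminals 'a' vs 'b': unique leftmost derivation
Unambiguous


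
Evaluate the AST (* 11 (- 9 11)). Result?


Evaluate inner: (- 9 11) = -2
Evaluate root: (* 11 -2) = -22
Result: -22


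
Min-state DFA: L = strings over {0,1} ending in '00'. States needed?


Track the longest suffix of input matching a prefix of '00': 3 classes (prefixes of length 0..2)
Minimal DFA: 3 states


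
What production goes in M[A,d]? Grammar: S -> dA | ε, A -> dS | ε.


For [A, d]: 'd' ∈ FIRST(dS)
Entry: A -> dS


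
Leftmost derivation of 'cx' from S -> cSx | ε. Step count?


Derivation: S => cSx => cx
Steps: 2


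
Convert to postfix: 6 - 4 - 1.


Left to right (same or higher precedence on left)
Postfix: 6 4 - 1 -


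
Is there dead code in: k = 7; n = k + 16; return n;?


k is read by n's definition; n is returned
No dead code


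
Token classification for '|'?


Pattern: operator symbol
Type: OPERATOR


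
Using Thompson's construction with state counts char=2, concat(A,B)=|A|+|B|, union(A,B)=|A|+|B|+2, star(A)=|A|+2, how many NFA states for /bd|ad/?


Syntax tree has 4 char leaf(s), 1 union(s), 0 star(s)
chars contribute 4×2 = 8; each union adds +2; each star adds +2
Total: 8 + 2 + 0 = 10 states


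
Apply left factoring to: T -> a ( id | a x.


Common prefix: 'a'
Factored: T -> a T', T' -> ( id | x


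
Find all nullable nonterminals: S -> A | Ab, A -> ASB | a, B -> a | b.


A nonterminal is nullable iff some alternative derives ε (directly, or every symbol in it is nullable)
Nullable: {}


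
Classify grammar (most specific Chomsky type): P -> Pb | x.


Left-linear: every RHS is a terminal or one nonterminal followed by a terminal
Classification: Type 3 (Regular)


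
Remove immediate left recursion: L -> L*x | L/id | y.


Left-recursive alternatives: L*x, L/id; non-recursive: y
Introduce L': L -> yL', L' -> *xL' | /idL' | ε


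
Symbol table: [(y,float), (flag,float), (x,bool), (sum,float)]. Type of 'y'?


Lookup 'y' → type float
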